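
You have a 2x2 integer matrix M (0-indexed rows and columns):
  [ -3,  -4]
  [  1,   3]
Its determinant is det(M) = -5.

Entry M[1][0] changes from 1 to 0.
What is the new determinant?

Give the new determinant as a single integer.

det is linear in row 1: changing M[1][0] by delta changes det by delta * cofactor(1,0).
Cofactor C_10 = (-1)^(1+0) * minor(1,0) = 4
Entry delta = 0 - 1 = -1
Det delta = -1 * 4 = -4
New det = -5 + -4 = -9

Answer: -9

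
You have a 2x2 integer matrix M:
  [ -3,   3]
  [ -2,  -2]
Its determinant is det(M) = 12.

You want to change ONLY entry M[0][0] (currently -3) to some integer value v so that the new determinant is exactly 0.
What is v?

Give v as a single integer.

det is linear in entry M[0][0]: det = old_det + (v - -3) * C_00
Cofactor C_00 = -2
Want det = 0: 12 + (v - -3) * -2 = 0
  (v - -3) = -12 / -2 = 6
  v = -3 + (6) = 3

Answer: 3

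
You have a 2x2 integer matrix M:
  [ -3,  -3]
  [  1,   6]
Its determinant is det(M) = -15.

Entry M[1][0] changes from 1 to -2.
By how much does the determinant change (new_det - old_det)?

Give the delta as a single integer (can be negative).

Cofactor C_10 = 3
Entry delta = -2 - 1 = -3
Det delta = entry_delta * cofactor = -3 * 3 = -9

Answer: -9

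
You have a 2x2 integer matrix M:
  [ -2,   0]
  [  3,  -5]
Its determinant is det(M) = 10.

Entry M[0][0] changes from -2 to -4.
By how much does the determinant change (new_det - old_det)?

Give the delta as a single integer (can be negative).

Cofactor C_00 = -5
Entry delta = -4 - -2 = -2
Det delta = entry_delta * cofactor = -2 * -5 = 10

Answer: 10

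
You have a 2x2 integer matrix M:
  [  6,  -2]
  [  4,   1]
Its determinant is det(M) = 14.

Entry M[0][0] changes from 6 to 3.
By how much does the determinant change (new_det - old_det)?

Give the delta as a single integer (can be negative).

Cofactor C_00 = 1
Entry delta = 3 - 6 = -3
Det delta = entry_delta * cofactor = -3 * 1 = -3

Answer: -3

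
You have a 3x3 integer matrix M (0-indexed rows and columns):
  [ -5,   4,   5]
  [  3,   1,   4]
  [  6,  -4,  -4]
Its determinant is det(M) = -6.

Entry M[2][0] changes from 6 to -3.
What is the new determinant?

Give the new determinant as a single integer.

Answer: -105

Derivation:
det is linear in row 2: changing M[2][0] by delta changes det by delta * cofactor(2,0).
Cofactor C_20 = (-1)^(2+0) * minor(2,0) = 11
Entry delta = -3 - 6 = -9
Det delta = -9 * 11 = -99
New det = -6 + -99 = -105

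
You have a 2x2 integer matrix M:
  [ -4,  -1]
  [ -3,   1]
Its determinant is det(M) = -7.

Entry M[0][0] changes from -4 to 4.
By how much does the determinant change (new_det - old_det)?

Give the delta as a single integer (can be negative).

Answer: 8

Derivation:
Cofactor C_00 = 1
Entry delta = 4 - -4 = 8
Det delta = entry_delta * cofactor = 8 * 1 = 8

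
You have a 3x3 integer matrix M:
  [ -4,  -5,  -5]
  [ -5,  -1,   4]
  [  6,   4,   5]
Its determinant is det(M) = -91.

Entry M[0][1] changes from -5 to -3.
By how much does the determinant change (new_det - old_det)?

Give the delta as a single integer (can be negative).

Answer: 98

Derivation:
Cofactor C_01 = 49
Entry delta = -3 - -5 = 2
Det delta = entry_delta * cofactor = 2 * 49 = 98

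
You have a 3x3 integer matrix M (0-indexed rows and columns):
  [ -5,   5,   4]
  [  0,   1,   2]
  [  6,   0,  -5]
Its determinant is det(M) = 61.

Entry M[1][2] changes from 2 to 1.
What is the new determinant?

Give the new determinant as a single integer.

Answer: 31

Derivation:
det is linear in row 1: changing M[1][2] by delta changes det by delta * cofactor(1,2).
Cofactor C_12 = (-1)^(1+2) * minor(1,2) = 30
Entry delta = 1 - 2 = -1
Det delta = -1 * 30 = -30
New det = 61 + -30 = 31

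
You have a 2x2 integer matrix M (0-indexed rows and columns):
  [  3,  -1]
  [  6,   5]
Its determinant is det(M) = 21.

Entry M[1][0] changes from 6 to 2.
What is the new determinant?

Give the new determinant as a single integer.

Answer: 17

Derivation:
det is linear in row 1: changing M[1][0] by delta changes det by delta * cofactor(1,0).
Cofactor C_10 = (-1)^(1+0) * minor(1,0) = 1
Entry delta = 2 - 6 = -4
Det delta = -4 * 1 = -4
New det = 21 + -4 = 17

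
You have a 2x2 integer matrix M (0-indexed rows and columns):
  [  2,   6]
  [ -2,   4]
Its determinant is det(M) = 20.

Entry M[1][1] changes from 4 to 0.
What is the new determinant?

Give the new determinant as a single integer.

Answer: 12

Derivation:
det is linear in row 1: changing M[1][1] by delta changes det by delta * cofactor(1,1).
Cofactor C_11 = (-1)^(1+1) * minor(1,1) = 2
Entry delta = 0 - 4 = -4
Det delta = -4 * 2 = -8
New det = 20 + -8 = 12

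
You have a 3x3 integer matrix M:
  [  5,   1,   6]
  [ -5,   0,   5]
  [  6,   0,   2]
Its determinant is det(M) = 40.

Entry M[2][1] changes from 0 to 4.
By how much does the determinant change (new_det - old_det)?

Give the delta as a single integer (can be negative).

Cofactor C_21 = -55
Entry delta = 4 - 0 = 4
Det delta = entry_delta * cofactor = 4 * -55 = -220

Answer: -220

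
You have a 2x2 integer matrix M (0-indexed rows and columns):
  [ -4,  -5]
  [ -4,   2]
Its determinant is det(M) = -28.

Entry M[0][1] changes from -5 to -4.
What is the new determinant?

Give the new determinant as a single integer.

det is linear in row 0: changing M[0][1] by delta changes det by delta * cofactor(0,1).
Cofactor C_01 = (-1)^(0+1) * minor(0,1) = 4
Entry delta = -4 - -5 = 1
Det delta = 1 * 4 = 4
New det = -28 + 4 = -24

Answer: -24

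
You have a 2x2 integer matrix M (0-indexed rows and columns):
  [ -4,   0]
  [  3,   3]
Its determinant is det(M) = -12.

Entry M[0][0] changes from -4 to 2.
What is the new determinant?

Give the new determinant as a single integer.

Answer: 6

Derivation:
det is linear in row 0: changing M[0][0] by delta changes det by delta * cofactor(0,0).
Cofactor C_00 = (-1)^(0+0) * minor(0,0) = 3
Entry delta = 2 - -4 = 6
Det delta = 6 * 3 = 18
New det = -12 + 18 = 6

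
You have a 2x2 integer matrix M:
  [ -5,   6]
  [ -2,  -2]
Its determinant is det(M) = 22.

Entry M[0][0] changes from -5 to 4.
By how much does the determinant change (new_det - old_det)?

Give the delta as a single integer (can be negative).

Answer: -18

Derivation:
Cofactor C_00 = -2
Entry delta = 4 - -5 = 9
Det delta = entry_delta * cofactor = 9 * -2 = -18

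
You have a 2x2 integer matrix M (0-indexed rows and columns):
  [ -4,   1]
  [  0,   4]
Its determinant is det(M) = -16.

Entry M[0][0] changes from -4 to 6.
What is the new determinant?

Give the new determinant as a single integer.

det is linear in row 0: changing M[0][0] by delta changes det by delta * cofactor(0,0).
Cofactor C_00 = (-1)^(0+0) * minor(0,0) = 4
Entry delta = 6 - -4 = 10
Det delta = 10 * 4 = 40
New det = -16 + 40 = 24

Answer: 24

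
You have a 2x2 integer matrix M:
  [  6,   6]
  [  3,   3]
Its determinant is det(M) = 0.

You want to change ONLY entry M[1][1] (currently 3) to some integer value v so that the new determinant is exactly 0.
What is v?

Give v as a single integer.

det is linear in entry M[1][1]: det = old_det + (v - 3) * C_11
Cofactor C_11 = 6
Want det = 0: 0 + (v - 3) * 6 = 0
  (v - 3) = 0 / 6 = 0
  v = 3 + (0) = 3

Answer: 3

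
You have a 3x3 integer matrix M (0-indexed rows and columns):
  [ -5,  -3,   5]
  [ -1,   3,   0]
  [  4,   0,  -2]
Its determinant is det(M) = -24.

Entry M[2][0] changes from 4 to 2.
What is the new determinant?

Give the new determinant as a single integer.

Answer: 6

Derivation:
det is linear in row 2: changing M[2][0] by delta changes det by delta * cofactor(2,0).
Cofactor C_20 = (-1)^(2+0) * minor(2,0) = -15
Entry delta = 2 - 4 = -2
Det delta = -2 * -15 = 30
New det = -24 + 30 = 6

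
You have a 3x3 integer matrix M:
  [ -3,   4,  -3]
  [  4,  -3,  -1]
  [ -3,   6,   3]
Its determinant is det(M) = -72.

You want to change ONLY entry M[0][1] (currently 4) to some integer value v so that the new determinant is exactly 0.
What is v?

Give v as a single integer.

det is linear in entry M[0][1]: det = old_det + (v - 4) * C_01
Cofactor C_01 = -9
Want det = 0: -72 + (v - 4) * -9 = 0
  (v - 4) = 72 / -9 = -8
  v = 4 + (-8) = -4

Answer: -4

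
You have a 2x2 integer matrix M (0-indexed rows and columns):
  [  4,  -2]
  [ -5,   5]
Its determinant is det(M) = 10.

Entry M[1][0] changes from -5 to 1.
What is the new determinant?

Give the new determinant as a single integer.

Answer: 22

Derivation:
det is linear in row 1: changing M[1][0] by delta changes det by delta * cofactor(1,0).
Cofactor C_10 = (-1)^(1+0) * minor(1,0) = 2
Entry delta = 1 - -5 = 6
Det delta = 6 * 2 = 12
New det = 10 + 12 = 22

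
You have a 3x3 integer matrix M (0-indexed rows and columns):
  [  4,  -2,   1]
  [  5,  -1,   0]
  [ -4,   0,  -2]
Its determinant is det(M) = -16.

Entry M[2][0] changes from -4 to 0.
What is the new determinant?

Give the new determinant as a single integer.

det is linear in row 2: changing M[2][0] by delta changes det by delta * cofactor(2,0).
Cofactor C_20 = (-1)^(2+0) * minor(2,0) = 1
Entry delta = 0 - -4 = 4
Det delta = 4 * 1 = 4
New det = -16 + 4 = -12

Answer: -12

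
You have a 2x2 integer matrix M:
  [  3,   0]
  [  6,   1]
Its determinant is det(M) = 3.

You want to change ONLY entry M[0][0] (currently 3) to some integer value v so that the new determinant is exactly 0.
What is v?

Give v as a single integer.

det is linear in entry M[0][0]: det = old_det + (v - 3) * C_00
Cofactor C_00 = 1
Want det = 0: 3 + (v - 3) * 1 = 0
  (v - 3) = -3 / 1 = -3
  v = 3 + (-3) = 0

Answer: 0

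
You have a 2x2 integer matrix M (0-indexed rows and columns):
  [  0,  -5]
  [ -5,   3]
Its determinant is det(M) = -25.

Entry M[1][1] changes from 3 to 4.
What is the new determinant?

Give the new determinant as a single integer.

Answer: -25

Derivation:
det is linear in row 1: changing M[1][1] by delta changes det by delta * cofactor(1,1).
Cofactor C_11 = (-1)^(1+1) * minor(1,1) = 0
Entry delta = 4 - 3 = 1
Det delta = 1 * 0 = 0
New det = -25 + 0 = -25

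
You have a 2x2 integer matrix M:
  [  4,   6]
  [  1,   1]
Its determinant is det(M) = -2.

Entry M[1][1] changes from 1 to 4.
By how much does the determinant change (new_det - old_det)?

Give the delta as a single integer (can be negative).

Cofactor C_11 = 4
Entry delta = 4 - 1 = 3
Det delta = entry_delta * cofactor = 3 * 4 = 12

Answer: 12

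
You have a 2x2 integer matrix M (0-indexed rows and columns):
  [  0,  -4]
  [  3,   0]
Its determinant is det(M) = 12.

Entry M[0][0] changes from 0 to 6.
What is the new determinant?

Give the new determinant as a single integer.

det is linear in row 0: changing M[0][0] by delta changes det by delta * cofactor(0,0).
Cofactor C_00 = (-1)^(0+0) * minor(0,0) = 0
Entry delta = 6 - 0 = 6
Det delta = 6 * 0 = 0
New det = 12 + 0 = 12

Answer: 12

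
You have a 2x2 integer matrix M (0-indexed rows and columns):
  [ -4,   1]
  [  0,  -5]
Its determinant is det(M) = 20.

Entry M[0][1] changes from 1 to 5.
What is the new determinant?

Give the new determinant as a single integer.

Answer: 20

Derivation:
det is linear in row 0: changing M[0][1] by delta changes det by delta * cofactor(0,1).
Cofactor C_01 = (-1)^(0+1) * minor(0,1) = 0
Entry delta = 5 - 1 = 4
Det delta = 4 * 0 = 0
New det = 20 + 0 = 20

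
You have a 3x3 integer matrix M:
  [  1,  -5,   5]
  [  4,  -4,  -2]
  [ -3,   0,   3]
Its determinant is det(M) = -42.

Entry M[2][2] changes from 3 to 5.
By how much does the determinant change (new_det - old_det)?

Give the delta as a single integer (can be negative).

Cofactor C_22 = 16
Entry delta = 5 - 3 = 2
Det delta = entry_delta * cofactor = 2 * 16 = 32

Answer: 32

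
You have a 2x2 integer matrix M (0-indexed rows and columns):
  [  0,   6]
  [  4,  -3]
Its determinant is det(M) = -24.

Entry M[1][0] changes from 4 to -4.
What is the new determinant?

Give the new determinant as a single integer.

det is linear in row 1: changing M[1][0] by delta changes det by delta * cofactor(1,0).
Cofactor C_10 = (-1)^(1+0) * minor(1,0) = -6
Entry delta = -4 - 4 = -8
Det delta = -8 * -6 = 48
New det = -24 + 48 = 24

Answer: 24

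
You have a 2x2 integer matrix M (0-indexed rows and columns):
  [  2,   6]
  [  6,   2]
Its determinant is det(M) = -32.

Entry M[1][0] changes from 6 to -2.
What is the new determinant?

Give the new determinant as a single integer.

det is linear in row 1: changing M[1][0] by delta changes det by delta * cofactor(1,0).
Cofactor C_10 = (-1)^(1+0) * minor(1,0) = -6
Entry delta = -2 - 6 = -8
Det delta = -8 * -6 = 48
New det = -32 + 48 = 16

Answer: 16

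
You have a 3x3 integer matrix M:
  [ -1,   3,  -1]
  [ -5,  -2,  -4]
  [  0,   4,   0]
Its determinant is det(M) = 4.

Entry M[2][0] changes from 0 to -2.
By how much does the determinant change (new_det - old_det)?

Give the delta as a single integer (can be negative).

Cofactor C_20 = -14
Entry delta = -2 - 0 = -2
Det delta = entry_delta * cofactor = -2 * -14 = 28

Answer: 28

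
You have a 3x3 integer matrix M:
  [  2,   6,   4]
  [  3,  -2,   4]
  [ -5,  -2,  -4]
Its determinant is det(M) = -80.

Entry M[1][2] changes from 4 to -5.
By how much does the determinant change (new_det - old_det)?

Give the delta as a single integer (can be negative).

Cofactor C_12 = -26
Entry delta = -5 - 4 = -9
Det delta = entry_delta * cofactor = -9 * -26 = 234

Answer: 234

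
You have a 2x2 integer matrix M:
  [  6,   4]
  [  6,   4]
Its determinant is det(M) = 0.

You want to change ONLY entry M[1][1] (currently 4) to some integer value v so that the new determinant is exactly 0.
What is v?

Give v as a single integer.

det is linear in entry M[1][1]: det = old_det + (v - 4) * C_11
Cofactor C_11 = 6
Want det = 0: 0 + (v - 4) * 6 = 0
  (v - 4) = 0 / 6 = 0
  v = 4 + (0) = 4

Answer: 4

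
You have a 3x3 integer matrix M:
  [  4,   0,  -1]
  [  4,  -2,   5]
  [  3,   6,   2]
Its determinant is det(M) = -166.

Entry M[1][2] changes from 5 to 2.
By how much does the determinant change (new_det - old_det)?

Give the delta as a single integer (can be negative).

Cofactor C_12 = -24
Entry delta = 2 - 5 = -3
Det delta = entry_delta * cofactor = -3 * -24 = 72

Answer: 72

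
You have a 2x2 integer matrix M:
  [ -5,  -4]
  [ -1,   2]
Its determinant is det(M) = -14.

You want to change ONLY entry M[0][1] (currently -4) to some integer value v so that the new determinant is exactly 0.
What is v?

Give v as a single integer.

Answer: 10

Derivation:
det is linear in entry M[0][1]: det = old_det + (v - -4) * C_01
Cofactor C_01 = 1
Want det = 0: -14 + (v - -4) * 1 = 0
  (v - -4) = 14 / 1 = 14
  v = -4 + (14) = 10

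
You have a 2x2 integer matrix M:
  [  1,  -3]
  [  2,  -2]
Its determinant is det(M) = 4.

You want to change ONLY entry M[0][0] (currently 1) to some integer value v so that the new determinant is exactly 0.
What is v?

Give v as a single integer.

Answer: 3

Derivation:
det is linear in entry M[0][0]: det = old_det + (v - 1) * C_00
Cofactor C_00 = -2
Want det = 0: 4 + (v - 1) * -2 = 0
  (v - 1) = -4 / -2 = 2
  v = 1 + (2) = 3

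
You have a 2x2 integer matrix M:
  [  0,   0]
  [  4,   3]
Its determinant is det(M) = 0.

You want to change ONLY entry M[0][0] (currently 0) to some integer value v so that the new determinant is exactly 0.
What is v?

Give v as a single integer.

Answer: 0

Derivation:
det is linear in entry M[0][0]: det = old_det + (v - 0) * C_00
Cofactor C_00 = 3
Want det = 0: 0 + (v - 0) * 3 = 0
  (v - 0) = 0 / 3 = 0
  v = 0 + (0) = 0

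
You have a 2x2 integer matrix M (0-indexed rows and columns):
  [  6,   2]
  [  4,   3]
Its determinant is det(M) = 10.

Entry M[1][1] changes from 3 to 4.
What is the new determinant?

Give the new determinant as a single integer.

Answer: 16

Derivation:
det is linear in row 1: changing M[1][1] by delta changes det by delta * cofactor(1,1).
Cofactor C_11 = (-1)^(1+1) * minor(1,1) = 6
Entry delta = 4 - 3 = 1
Det delta = 1 * 6 = 6
New det = 10 + 6 = 16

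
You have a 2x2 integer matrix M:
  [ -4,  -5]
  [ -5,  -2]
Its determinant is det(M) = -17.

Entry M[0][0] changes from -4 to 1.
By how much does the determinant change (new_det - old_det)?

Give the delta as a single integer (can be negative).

Cofactor C_00 = -2
Entry delta = 1 - -4 = 5
Det delta = entry_delta * cofactor = 5 * -2 = -10

Answer: -10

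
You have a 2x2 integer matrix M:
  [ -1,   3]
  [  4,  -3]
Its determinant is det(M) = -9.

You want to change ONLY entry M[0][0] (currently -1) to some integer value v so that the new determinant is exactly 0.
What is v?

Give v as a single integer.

Answer: -4

Derivation:
det is linear in entry M[0][0]: det = old_det + (v - -1) * C_00
Cofactor C_00 = -3
Want det = 0: -9 + (v - -1) * -3 = 0
  (v - -1) = 9 / -3 = -3
  v = -1 + (-3) = -4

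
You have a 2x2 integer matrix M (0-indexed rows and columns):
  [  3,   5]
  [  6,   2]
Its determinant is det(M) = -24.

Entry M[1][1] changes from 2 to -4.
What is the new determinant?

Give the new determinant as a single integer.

Answer: -42

Derivation:
det is linear in row 1: changing M[1][1] by delta changes det by delta * cofactor(1,1).
Cofactor C_11 = (-1)^(1+1) * minor(1,1) = 3
Entry delta = -4 - 2 = -6
Det delta = -6 * 3 = -18
New det = -24 + -18 = -42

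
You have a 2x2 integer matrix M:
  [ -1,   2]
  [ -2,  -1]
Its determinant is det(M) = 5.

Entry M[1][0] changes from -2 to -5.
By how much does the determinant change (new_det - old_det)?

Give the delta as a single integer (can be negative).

Cofactor C_10 = -2
Entry delta = -5 - -2 = -3
Det delta = entry_delta * cofactor = -3 * -2 = 6

Answer: 6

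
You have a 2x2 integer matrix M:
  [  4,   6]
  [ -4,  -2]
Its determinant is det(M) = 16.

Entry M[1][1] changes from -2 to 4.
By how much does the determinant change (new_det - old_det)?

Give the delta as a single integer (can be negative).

Answer: 24

Derivation:
Cofactor C_11 = 4
Entry delta = 4 - -2 = 6
Det delta = entry_delta * cofactor = 6 * 4 = 24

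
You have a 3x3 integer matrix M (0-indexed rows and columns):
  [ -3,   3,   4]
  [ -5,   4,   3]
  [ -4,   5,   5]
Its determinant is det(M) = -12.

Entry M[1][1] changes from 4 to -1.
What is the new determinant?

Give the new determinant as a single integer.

det is linear in row 1: changing M[1][1] by delta changes det by delta * cofactor(1,1).
Cofactor C_11 = (-1)^(1+1) * minor(1,1) = 1
Entry delta = -1 - 4 = -5
Det delta = -5 * 1 = -5
New det = -12 + -5 = -17

Answer: -17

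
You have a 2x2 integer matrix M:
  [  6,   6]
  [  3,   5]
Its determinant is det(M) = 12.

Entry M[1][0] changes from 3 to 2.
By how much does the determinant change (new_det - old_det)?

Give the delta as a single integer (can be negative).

Cofactor C_10 = -6
Entry delta = 2 - 3 = -1
Det delta = entry_delta * cofactor = -1 * -6 = 6

Answer: 6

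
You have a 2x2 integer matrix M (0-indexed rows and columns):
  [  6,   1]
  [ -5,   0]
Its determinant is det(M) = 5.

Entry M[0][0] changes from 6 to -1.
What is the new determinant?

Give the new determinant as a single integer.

det is linear in row 0: changing M[0][0] by delta changes det by delta * cofactor(0,0).
Cofactor C_00 = (-1)^(0+0) * minor(0,0) = 0
Entry delta = -1 - 6 = -7
Det delta = -7 * 0 = 0
New det = 5 + 0 = 5

Answer: 5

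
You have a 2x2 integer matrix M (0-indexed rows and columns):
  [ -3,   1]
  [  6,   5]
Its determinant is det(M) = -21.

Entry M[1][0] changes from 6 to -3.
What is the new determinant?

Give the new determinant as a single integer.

det is linear in row 1: changing M[1][0] by delta changes det by delta * cofactor(1,0).
Cofactor C_10 = (-1)^(1+0) * minor(1,0) = -1
Entry delta = -3 - 6 = -9
Det delta = -9 * -1 = 9
New det = -21 + 9 = -12

Answer: -12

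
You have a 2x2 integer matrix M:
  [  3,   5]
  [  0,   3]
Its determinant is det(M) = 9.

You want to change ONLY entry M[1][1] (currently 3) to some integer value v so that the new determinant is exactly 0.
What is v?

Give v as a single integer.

det is linear in entry M[1][1]: det = old_det + (v - 3) * C_11
Cofactor C_11 = 3
Want det = 0: 9 + (v - 3) * 3 = 0
  (v - 3) = -9 / 3 = -3
  v = 3 + (-3) = 0

Answer: 0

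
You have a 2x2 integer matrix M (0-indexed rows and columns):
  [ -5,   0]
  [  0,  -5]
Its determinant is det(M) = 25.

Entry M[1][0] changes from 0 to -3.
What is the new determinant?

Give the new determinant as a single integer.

det is linear in row 1: changing M[1][0] by delta changes det by delta * cofactor(1,0).
Cofactor C_10 = (-1)^(1+0) * minor(1,0) = 0
Entry delta = -3 - 0 = -3
Det delta = -3 * 0 = 0
New det = 25 + 0 = 25

Answer: 25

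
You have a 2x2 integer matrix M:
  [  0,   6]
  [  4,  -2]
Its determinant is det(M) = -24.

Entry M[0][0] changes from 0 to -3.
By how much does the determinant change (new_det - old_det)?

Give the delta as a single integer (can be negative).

Cofactor C_00 = -2
Entry delta = -3 - 0 = -3
Det delta = entry_delta * cofactor = -3 * -2 = 6

Answer: 6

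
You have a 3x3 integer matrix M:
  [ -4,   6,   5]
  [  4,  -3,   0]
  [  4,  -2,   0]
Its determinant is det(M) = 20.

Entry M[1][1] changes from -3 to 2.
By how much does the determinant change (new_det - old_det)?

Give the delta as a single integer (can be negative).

Cofactor C_11 = -20
Entry delta = 2 - -3 = 5
Det delta = entry_delta * cofactor = 5 * -20 = -100

Answer: -100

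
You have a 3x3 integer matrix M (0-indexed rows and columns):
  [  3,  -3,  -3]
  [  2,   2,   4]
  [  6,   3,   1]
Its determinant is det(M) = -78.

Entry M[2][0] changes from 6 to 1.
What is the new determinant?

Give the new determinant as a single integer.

det is linear in row 2: changing M[2][0] by delta changes det by delta * cofactor(2,0).
Cofactor C_20 = (-1)^(2+0) * minor(2,0) = -6
Entry delta = 1 - 6 = -5
Det delta = -5 * -6 = 30
New det = -78 + 30 = -48

Answer: -48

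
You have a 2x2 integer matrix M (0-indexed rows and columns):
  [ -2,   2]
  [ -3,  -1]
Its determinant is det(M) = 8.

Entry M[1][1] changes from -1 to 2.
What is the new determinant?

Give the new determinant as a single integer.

det is linear in row 1: changing M[1][1] by delta changes det by delta * cofactor(1,1).
Cofactor C_11 = (-1)^(1+1) * minor(1,1) = -2
Entry delta = 2 - -1 = 3
Det delta = 3 * -2 = -6
New det = 8 + -6 = 2

Answer: 2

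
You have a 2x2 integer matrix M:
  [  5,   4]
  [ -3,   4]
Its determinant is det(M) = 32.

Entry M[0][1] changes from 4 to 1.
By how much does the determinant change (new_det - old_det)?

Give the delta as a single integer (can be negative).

Answer: -9

Derivation:
Cofactor C_01 = 3
Entry delta = 1 - 4 = -3
Det delta = entry_delta * cofactor = -3 * 3 = -9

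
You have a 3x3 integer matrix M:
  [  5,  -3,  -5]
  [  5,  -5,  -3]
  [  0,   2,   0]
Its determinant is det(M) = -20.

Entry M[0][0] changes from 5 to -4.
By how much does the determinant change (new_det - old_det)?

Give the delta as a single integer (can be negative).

Cofactor C_00 = 6
Entry delta = -4 - 5 = -9
Det delta = entry_delta * cofactor = -9 * 6 = -54

Answer: -54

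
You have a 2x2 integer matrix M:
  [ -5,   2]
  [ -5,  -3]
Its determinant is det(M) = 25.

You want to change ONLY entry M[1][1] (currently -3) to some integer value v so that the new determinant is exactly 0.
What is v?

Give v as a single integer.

det is linear in entry M[1][1]: det = old_det + (v - -3) * C_11
Cofactor C_11 = -5
Want det = 0: 25 + (v - -3) * -5 = 0
  (v - -3) = -25 / -5 = 5
  v = -3 + (5) = 2

Answer: 2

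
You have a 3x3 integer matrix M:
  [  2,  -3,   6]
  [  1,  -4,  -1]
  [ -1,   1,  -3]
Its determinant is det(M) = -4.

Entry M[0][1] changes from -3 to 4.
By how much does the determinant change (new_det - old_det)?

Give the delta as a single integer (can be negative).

Cofactor C_01 = 4
Entry delta = 4 - -3 = 7
Det delta = entry_delta * cofactor = 7 * 4 = 28

Answer: 28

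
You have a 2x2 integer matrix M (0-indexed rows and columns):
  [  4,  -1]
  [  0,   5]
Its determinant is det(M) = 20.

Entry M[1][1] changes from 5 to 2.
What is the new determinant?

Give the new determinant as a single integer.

det is linear in row 1: changing M[1][1] by delta changes det by delta * cofactor(1,1).
Cofactor C_11 = (-1)^(1+1) * minor(1,1) = 4
Entry delta = 2 - 5 = -3
Det delta = -3 * 4 = -12
New det = 20 + -12 = 8

Answer: 8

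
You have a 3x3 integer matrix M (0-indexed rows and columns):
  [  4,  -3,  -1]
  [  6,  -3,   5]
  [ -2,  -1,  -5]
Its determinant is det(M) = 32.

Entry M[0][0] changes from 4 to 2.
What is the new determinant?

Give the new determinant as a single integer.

det is linear in row 0: changing M[0][0] by delta changes det by delta * cofactor(0,0).
Cofactor C_00 = (-1)^(0+0) * minor(0,0) = 20
Entry delta = 2 - 4 = -2
Det delta = -2 * 20 = -40
New det = 32 + -40 = -8

Answer: -8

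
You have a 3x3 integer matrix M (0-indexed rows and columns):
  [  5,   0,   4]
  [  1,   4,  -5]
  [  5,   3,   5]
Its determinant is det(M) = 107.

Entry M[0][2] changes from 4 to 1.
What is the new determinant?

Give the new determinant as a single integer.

Answer: 158

Derivation:
det is linear in row 0: changing M[0][2] by delta changes det by delta * cofactor(0,2).
Cofactor C_02 = (-1)^(0+2) * minor(0,2) = -17
Entry delta = 1 - 4 = -3
Det delta = -3 * -17 = 51
New det = 107 + 51 = 158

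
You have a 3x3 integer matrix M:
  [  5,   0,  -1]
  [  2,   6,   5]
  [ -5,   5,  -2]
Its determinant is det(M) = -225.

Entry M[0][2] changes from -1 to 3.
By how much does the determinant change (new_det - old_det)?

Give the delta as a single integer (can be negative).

Cofactor C_02 = 40
Entry delta = 3 - -1 = 4
Det delta = entry_delta * cofactor = 4 * 40 = 160

Answer: 160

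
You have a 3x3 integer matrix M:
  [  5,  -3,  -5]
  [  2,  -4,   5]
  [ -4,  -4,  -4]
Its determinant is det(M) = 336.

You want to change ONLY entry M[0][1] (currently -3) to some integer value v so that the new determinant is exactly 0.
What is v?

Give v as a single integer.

Answer: 25

Derivation:
det is linear in entry M[0][1]: det = old_det + (v - -3) * C_01
Cofactor C_01 = -12
Want det = 0: 336 + (v - -3) * -12 = 0
  (v - -3) = -336 / -12 = 28
  v = -3 + (28) = 25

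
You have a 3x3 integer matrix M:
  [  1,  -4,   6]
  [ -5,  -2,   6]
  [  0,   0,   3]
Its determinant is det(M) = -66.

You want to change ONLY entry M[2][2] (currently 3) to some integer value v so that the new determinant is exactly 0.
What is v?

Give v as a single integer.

det is linear in entry M[2][2]: det = old_det + (v - 3) * C_22
Cofactor C_22 = -22
Want det = 0: -66 + (v - 3) * -22 = 0
  (v - 3) = 66 / -22 = -3
  v = 3 + (-3) = 0

Answer: 0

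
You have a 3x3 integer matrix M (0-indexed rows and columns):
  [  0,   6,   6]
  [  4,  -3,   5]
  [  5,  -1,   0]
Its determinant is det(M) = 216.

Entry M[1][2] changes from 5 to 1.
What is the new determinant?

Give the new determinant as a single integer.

Answer: 96

Derivation:
det is linear in row 1: changing M[1][2] by delta changes det by delta * cofactor(1,2).
Cofactor C_12 = (-1)^(1+2) * minor(1,2) = 30
Entry delta = 1 - 5 = -4
Det delta = -4 * 30 = -120
New det = 216 + -120 = 96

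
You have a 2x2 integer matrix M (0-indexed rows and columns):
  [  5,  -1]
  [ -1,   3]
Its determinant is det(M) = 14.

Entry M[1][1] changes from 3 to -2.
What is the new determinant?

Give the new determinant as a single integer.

det is linear in row 1: changing M[1][1] by delta changes det by delta * cofactor(1,1).
Cofactor C_11 = (-1)^(1+1) * minor(1,1) = 5
Entry delta = -2 - 3 = -5
Det delta = -5 * 5 = -25
New det = 14 + -25 = -11

Answer: -11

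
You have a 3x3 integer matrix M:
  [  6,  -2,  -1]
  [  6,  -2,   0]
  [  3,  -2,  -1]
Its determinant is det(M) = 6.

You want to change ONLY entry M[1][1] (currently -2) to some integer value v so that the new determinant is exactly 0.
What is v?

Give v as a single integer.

Answer: 0

Derivation:
det is linear in entry M[1][1]: det = old_det + (v - -2) * C_11
Cofactor C_11 = -3
Want det = 0: 6 + (v - -2) * -3 = 0
  (v - -2) = -6 / -3 = 2
  v = -2 + (2) = 0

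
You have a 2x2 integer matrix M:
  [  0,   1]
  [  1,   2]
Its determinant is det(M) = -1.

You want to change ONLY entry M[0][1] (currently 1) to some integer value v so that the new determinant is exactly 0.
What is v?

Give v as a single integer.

Answer: 0

Derivation:
det is linear in entry M[0][1]: det = old_det + (v - 1) * C_01
Cofactor C_01 = -1
Want det = 0: -1 + (v - 1) * -1 = 0
  (v - 1) = 1 / -1 = -1
  v = 1 + (-1) = 0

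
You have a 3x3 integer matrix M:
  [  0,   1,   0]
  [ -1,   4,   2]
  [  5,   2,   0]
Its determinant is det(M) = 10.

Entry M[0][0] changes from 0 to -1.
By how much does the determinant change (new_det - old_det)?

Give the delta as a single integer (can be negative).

Answer: 4

Derivation:
Cofactor C_00 = -4
Entry delta = -1 - 0 = -1
Det delta = entry_delta * cofactor = -1 * -4 = 4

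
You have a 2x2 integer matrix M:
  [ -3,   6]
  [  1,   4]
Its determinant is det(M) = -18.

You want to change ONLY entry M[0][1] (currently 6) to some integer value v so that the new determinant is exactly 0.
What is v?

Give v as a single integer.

Answer: -12

Derivation:
det is linear in entry M[0][1]: det = old_det + (v - 6) * C_01
Cofactor C_01 = -1
Want det = 0: -18 + (v - 6) * -1 = 0
  (v - 6) = 18 / -1 = -18
  v = 6 + (-18) = -12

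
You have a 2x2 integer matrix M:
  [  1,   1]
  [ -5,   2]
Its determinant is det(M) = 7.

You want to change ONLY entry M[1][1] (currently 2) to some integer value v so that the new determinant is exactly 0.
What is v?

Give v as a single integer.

det is linear in entry M[1][1]: det = old_det + (v - 2) * C_11
Cofactor C_11 = 1
Want det = 0: 7 + (v - 2) * 1 = 0
  (v - 2) = -7 / 1 = -7
  v = 2 + (-7) = -5

Answer: -5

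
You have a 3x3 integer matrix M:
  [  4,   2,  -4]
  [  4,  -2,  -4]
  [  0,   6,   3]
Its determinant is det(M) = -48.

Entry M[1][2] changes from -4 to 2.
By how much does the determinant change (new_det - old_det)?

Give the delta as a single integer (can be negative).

Answer: -144

Derivation:
Cofactor C_12 = -24
Entry delta = 2 - -4 = 6
Det delta = entry_delta * cofactor = 6 * -24 = -144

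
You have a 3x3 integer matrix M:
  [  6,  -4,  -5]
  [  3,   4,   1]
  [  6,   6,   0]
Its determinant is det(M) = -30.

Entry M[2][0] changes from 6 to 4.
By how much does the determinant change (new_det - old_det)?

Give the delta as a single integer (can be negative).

Cofactor C_20 = 16
Entry delta = 4 - 6 = -2
Det delta = entry_delta * cofactor = -2 * 16 = -32

Answer: -32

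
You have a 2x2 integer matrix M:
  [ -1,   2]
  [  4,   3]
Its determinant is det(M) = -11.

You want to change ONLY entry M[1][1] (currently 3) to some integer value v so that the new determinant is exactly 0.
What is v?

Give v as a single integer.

det is linear in entry M[1][1]: det = old_det + (v - 3) * C_11
Cofactor C_11 = -1
Want det = 0: -11 + (v - 3) * -1 = 0
  (v - 3) = 11 / -1 = -11
  v = 3 + (-11) = -8

Answer: -8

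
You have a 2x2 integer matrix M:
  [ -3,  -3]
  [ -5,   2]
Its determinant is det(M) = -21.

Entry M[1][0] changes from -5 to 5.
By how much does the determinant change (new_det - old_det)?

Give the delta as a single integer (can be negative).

Answer: 30

Derivation:
Cofactor C_10 = 3
Entry delta = 5 - -5 = 10
Det delta = entry_delta * cofactor = 10 * 3 = 30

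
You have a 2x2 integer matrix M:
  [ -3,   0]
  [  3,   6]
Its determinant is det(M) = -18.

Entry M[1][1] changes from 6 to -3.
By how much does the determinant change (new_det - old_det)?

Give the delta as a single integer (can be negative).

Answer: 27

Derivation:
Cofactor C_11 = -3
Entry delta = -3 - 6 = -9
Det delta = entry_delta * cofactor = -9 * -3 = 27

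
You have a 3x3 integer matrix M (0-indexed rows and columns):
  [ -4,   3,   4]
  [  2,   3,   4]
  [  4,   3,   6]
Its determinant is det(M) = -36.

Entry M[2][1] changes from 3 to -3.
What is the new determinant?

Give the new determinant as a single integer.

det is linear in row 2: changing M[2][1] by delta changes det by delta * cofactor(2,1).
Cofactor C_21 = (-1)^(2+1) * minor(2,1) = 24
Entry delta = -3 - 3 = -6
Det delta = -6 * 24 = -144
New det = -36 + -144 = -180

Answer: -180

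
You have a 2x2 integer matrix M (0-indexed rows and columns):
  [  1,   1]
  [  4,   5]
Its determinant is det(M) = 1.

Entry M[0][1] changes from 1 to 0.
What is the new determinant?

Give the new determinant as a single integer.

Answer: 5

Derivation:
det is linear in row 0: changing M[0][1] by delta changes det by delta * cofactor(0,1).
Cofactor C_01 = (-1)^(0+1) * minor(0,1) = -4
Entry delta = 0 - 1 = -1
Det delta = -1 * -4 = 4
New det = 1 + 4 = 5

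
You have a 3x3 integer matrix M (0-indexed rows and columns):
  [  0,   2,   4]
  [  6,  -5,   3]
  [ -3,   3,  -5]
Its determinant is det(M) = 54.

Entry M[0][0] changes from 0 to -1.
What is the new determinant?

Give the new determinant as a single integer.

Answer: 38

Derivation:
det is linear in row 0: changing M[0][0] by delta changes det by delta * cofactor(0,0).
Cofactor C_00 = (-1)^(0+0) * minor(0,0) = 16
Entry delta = -1 - 0 = -1
Det delta = -1 * 16 = -16
New det = 54 + -16 = 38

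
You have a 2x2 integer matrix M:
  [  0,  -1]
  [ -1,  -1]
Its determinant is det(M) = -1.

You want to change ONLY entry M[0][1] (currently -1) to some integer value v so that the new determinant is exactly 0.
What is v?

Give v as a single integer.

det is linear in entry M[0][1]: det = old_det + (v - -1) * C_01
Cofactor C_01 = 1
Want det = 0: -1 + (v - -1) * 1 = 0
  (v - -1) = 1 / 1 = 1
  v = -1 + (1) = 0

Answer: 0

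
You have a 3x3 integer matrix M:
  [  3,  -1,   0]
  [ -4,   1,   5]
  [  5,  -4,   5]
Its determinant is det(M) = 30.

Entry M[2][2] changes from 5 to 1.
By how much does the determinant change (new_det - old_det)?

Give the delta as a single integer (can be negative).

Answer: 4

Derivation:
Cofactor C_22 = -1
Entry delta = 1 - 5 = -4
Det delta = entry_delta * cofactor = -4 * -1 = 4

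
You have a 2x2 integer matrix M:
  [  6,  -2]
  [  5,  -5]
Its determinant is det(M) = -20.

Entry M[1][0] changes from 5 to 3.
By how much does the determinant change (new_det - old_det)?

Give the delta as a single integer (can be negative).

Answer: -4

Derivation:
Cofactor C_10 = 2
Entry delta = 3 - 5 = -2
Det delta = entry_delta * cofactor = -2 * 2 = -4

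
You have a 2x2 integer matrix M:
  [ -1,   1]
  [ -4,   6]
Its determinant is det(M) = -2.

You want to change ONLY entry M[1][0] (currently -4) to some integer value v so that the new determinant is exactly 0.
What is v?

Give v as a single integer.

Answer: -6

Derivation:
det is linear in entry M[1][0]: det = old_det + (v - -4) * C_10
Cofactor C_10 = -1
Want det = 0: -2 + (v - -4) * -1 = 0
  (v - -4) = 2 / -1 = -2
  v = -4 + (-2) = -6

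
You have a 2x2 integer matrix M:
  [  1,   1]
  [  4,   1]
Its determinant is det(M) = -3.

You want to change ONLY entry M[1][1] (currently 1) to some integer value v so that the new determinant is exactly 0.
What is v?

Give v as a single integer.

Answer: 4

Derivation:
det is linear in entry M[1][1]: det = old_det + (v - 1) * C_11
Cofactor C_11 = 1
Want det = 0: -3 + (v - 1) * 1 = 0
  (v - 1) = 3 / 1 = 3
  v = 1 + (3) = 4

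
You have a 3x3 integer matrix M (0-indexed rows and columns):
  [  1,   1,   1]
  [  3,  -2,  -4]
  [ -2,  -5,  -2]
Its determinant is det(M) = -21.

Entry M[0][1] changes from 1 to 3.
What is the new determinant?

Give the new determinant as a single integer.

Answer: 7

Derivation:
det is linear in row 0: changing M[0][1] by delta changes det by delta * cofactor(0,1).
Cofactor C_01 = (-1)^(0+1) * minor(0,1) = 14
Entry delta = 3 - 1 = 2
Det delta = 2 * 14 = 28
New det = -21 + 28 = 7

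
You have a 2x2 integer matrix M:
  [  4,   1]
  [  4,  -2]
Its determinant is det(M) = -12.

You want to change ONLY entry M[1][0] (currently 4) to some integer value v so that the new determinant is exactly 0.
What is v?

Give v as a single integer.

Answer: -8

Derivation:
det is linear in entry M[1][0]: det = old_det + (v - 4) * C_10
Cofactor C_10 = -1
Want det = 0: -12 + (v - 4) * -1 = 0
  (v - 4) = 12 / -1 = -12
  v = 4 + (-12) = -8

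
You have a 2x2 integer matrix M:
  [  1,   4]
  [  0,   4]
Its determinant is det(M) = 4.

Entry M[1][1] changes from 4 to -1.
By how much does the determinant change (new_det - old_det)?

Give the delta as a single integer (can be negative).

Answer: -5

Derivation:
Cofactor C_11 = 1
Entry delta = -1 - 4 = -5
Det delta = entry_delta * cofactor = -5 * 1 = -5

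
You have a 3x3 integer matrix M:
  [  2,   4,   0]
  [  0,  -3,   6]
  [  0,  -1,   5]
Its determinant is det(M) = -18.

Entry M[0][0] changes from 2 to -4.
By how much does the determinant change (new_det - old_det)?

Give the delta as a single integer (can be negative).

Answer: 54

Derivation:
Cofactor C_00 = -9
Entry delta = -4 - 2 = -6
Det delta = entry_delta * cofactor = -6 * -9 = 54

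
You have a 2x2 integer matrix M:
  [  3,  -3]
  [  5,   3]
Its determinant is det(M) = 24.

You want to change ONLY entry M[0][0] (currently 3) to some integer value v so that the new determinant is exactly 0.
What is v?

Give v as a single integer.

det is linear in entry M[0][0]: det = old_det + (v - 3) * C_00
Cofactor C_00 = 3
Want det = 0: 24 + (v - 3) * 3 = 0
  (v - 3) = -24 / 3 = -8
  v = 3 + (-8) = -5

Answer: -5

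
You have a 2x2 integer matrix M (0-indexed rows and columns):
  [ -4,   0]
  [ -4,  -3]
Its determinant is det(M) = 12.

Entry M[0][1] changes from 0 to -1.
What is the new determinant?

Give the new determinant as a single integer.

det is linear in row 0: changing M[0][1] by delta changes det by delta * cofactor(0,1).
Cofactor C_01 = (-1)^(0+1) * minor(0,1) = 4
Entry delta = -1 - 0 = -1
Det delta = -1 * 4 = -4
New det = 12 + -4 = 8

Answer: 8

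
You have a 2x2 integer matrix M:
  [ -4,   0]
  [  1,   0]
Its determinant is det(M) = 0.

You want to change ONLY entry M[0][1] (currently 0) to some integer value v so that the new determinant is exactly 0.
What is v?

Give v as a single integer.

Answer: 0

Derivation:
det is linear in entry M[0][1]: det = old_det + (v - 0) * C_01
Cofactor C_01 = -1
Want det = 0: 0 + (v - 0) * -1 = 0
  (v - 0) = 0 / -1 = 0
  v = 0 + (0) = 0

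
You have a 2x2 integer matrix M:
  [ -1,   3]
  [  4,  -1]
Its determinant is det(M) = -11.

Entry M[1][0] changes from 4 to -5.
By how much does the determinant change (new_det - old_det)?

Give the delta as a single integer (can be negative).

Answer: 27

Derivation:
Cofactor C_10 = -3
Entry delta = -5 - 4 = -9
Det delta = entry_delta * cofactor = -9 * -3 = 27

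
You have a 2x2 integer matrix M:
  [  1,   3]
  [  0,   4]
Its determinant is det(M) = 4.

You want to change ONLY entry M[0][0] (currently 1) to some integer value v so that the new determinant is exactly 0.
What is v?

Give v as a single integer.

Answer: 0

Derivation:
det is linear in entry M[0][0]: det = old_det + (v - 1) * C_00
Cofactor C_00 = 4
Want det = 0: 4 + (v - 1) * 4 = 0
  (v - 1) = -4 / 4 = -1
  v = 1 + (-1) = 0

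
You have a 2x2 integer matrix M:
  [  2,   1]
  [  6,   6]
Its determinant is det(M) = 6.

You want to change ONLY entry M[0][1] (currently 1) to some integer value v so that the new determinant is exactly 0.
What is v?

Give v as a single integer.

Answer: 2

Derivation:
det is linear in entry M[0][1]: det = old_det + (v - 1) * C_01
Cofactor C_01 = -6
Want det = 0: 6 + (v - 1) * -6 = 0
  (v - 1) = -6 / -6 = 1
  v = 1 + (1) = 2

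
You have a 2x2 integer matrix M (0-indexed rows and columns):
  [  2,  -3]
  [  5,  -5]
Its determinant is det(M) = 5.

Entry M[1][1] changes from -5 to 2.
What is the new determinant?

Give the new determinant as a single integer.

det is linear in row 1: changing M[1][1] by delta changes det by delta * cofactor(1,1).
Cofactor C_11 = (-1)^(1+1) * minor(1,1) = 2
Entry delta = 2 - -5 = 7
Det delta = 7 * 2 = 14
New det = 5 + 14 = 19

Answer: 19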